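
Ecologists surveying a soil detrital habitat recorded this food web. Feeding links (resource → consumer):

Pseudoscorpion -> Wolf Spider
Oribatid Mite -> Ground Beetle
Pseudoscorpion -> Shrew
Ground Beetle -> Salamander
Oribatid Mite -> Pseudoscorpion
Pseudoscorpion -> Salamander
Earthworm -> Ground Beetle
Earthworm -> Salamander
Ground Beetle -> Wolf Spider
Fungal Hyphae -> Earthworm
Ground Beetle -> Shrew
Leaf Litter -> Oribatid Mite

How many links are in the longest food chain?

3 links

One longest chain: Fungal Hyphae → Earthworm → Ground Beetle → Wolf Spider.
It has 4 species and 3 links.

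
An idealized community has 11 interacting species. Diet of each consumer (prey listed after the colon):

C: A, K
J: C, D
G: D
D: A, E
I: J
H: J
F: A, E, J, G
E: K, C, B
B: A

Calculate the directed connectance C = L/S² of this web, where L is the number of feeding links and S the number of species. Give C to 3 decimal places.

C = 0.140

The web has S = 11 species and L = 17 feeding links.
C = L / S² = 17 / 121 = 0.1405 ≈ 0.140.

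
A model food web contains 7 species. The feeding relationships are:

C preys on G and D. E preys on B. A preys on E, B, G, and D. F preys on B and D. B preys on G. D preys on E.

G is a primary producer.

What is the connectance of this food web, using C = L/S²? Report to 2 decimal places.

C = 0.22

The web has S = 7 species and L = 11 feeding links.
C = L / S² = 11 / 49 = 0.2245 ≈ 0.22.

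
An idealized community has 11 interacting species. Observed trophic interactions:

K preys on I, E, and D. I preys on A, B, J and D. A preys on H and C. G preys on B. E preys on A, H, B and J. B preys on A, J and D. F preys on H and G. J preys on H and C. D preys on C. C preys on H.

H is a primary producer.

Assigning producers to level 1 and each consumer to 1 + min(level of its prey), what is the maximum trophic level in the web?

Producers (level 1): H.
Following each consumer down to its lowest-level prey: H → J → B → G (levels 1 through 4).
All prey of G (B 3) are at level 3 or above, so G is at level 1 + 3 = 4.
Every consumer has at least one prey at level 3 or below, so none exceeds level 4.

4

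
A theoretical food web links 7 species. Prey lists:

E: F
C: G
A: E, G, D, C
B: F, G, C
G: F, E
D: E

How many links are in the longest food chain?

4 links

One longest chain: F → E → G → C → A.
It has 5 species and 4 links.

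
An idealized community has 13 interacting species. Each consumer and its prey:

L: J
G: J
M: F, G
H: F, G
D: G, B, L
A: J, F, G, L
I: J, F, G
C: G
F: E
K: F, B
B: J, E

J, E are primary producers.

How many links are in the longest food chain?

One longest chain: E → F → M.
It has 3 species and 2 links.

2 links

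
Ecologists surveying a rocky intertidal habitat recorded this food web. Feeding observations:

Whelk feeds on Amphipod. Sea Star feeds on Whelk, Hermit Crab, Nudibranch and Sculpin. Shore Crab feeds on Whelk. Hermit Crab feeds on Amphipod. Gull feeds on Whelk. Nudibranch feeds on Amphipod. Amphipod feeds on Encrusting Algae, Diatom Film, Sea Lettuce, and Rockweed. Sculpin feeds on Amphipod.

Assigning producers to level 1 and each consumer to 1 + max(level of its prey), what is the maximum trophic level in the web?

4

Producers (level 1): Diatom Film, Sea Lettuce, Encrusting Algae, Rockweed.
Diatom Film → Amphipod → Whelk → Gull gives Gull level 4.
No species has a prey at level 4, so no species reaches level 5.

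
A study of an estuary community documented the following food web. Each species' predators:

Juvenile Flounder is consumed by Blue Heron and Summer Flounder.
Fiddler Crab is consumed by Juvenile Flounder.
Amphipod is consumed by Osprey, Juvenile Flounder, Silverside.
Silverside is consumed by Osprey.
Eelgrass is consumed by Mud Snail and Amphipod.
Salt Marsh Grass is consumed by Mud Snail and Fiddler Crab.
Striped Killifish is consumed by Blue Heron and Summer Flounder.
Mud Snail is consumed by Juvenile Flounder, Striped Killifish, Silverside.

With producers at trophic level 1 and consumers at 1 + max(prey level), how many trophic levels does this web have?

Producers (level 1): Eelgrass, Salt Marsh Grass.
Eelgrass → Mud Snail → Striped Killifish → Blue Heron gives Blue Heron level 4.
No species has a prey at level 4, so no species reaches level 5.

4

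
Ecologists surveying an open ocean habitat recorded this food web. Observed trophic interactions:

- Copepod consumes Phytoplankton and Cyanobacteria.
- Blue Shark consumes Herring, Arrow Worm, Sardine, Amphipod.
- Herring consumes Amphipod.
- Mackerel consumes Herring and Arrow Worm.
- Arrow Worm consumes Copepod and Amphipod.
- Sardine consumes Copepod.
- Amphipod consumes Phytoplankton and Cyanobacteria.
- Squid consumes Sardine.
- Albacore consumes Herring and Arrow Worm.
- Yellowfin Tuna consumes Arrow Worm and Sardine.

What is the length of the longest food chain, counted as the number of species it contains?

One longest chain: Phytoplankton → Copepod → Sardine → Blue Shark.
It has 4 species and 3 links.

4 species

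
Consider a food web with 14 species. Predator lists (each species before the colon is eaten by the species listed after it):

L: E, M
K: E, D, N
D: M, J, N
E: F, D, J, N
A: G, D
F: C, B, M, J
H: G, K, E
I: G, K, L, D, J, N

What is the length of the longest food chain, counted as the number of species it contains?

5 species

One longest chain: I → K → E → F → C.
It has 5 species and 4 links.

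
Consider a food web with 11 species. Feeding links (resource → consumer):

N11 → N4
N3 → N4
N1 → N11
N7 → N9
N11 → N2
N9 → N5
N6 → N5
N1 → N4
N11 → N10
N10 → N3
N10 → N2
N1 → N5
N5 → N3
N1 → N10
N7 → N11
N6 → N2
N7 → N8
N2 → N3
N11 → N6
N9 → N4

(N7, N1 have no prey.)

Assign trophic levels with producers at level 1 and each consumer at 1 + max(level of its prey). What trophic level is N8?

Trophic level 2

N7 is a producer → level 1.
N8 eats N7 → level 2.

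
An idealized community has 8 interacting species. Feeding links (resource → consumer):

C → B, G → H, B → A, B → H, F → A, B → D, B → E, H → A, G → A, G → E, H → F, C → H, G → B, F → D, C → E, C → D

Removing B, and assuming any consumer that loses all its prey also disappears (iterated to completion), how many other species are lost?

Remove B.
Every predator of it retains at least one other prey: H still has C, G; E still has C, G; A still has G, H, F; D still has C, F.
No consumer loses all prey, so no secondary extinctions occur.

0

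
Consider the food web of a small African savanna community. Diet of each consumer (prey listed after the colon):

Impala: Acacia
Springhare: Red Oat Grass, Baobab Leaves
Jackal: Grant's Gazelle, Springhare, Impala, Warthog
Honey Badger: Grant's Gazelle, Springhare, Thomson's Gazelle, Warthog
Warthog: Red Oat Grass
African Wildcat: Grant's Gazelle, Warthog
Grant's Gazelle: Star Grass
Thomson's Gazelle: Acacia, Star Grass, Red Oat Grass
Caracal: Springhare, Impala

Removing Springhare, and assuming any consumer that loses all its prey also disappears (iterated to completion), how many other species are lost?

0

Remove Springhare.
Every predator of it retains at least one other prey: Honey Badger still has Grant's Gazelle, Thomson's Gazelle, Warthog; Caracal still has Impala; Jackal still has Grant's Gazelle, Impala, Warthog.
No consumer loses all prey, so no secondary extinctions occur.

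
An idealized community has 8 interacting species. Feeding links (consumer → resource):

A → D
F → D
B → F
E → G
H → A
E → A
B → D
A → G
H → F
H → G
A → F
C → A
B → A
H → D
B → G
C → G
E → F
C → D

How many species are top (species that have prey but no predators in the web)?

4

Top species (has prey, but nothing eats it): C, E, H, B.
Count: 4.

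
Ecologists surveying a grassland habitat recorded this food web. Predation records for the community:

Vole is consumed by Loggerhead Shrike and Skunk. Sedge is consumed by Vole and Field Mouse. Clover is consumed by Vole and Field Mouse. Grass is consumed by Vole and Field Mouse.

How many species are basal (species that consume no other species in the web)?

3

Basal species (no prey listed): Grass, Sedge, Clover.
Count: 3.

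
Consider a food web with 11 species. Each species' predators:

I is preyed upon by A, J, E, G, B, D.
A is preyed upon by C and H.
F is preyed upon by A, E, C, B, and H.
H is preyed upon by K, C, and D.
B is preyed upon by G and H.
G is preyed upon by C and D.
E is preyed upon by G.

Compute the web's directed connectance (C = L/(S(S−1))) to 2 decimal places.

The web has S = 11 species and L = 21 feeding links.
C = L / (S(S−1)) = 21 / 110 = 0.1909 ≈ 0.19.

C = 0.19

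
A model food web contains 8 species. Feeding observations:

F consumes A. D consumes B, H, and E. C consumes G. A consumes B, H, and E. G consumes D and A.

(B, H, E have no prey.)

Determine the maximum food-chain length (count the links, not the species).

3 links

One longest chain: B → D → G → C.
It has 4 species and 3 links.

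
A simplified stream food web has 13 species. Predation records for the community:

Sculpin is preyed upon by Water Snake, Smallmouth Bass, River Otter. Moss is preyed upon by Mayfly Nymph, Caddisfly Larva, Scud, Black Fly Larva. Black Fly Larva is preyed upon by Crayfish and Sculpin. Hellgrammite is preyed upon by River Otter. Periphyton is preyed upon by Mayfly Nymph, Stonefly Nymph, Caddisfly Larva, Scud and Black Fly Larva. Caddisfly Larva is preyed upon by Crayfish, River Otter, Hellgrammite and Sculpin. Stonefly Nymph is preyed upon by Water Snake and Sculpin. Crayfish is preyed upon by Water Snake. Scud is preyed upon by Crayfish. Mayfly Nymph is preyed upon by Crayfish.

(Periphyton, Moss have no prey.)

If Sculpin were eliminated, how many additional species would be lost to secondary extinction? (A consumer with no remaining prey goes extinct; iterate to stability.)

1

Remove Sculpin.
Round 1: Smallmouth Bass (all prey gone) → extinct.
No further losses. Total secondary extinctions: 1.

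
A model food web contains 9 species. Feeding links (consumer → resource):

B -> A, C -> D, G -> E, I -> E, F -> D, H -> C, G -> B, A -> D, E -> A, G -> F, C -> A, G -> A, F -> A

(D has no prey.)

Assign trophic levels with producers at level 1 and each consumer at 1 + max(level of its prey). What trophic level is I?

D is a producer → level 1.
A eats D → level 2.
E eats A → level 3.
I eats E → level 4.

Trophic level 4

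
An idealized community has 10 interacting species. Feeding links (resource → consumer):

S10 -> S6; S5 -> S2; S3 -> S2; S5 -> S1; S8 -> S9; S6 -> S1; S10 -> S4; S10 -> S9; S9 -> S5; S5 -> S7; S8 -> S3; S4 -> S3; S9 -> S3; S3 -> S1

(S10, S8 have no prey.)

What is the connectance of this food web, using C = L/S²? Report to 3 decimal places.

C = 0.140

The web has S = 10 species and L = 14 feeding links.
C = L / S² = 14 / 100 = 0.1400 ≈ 0.140.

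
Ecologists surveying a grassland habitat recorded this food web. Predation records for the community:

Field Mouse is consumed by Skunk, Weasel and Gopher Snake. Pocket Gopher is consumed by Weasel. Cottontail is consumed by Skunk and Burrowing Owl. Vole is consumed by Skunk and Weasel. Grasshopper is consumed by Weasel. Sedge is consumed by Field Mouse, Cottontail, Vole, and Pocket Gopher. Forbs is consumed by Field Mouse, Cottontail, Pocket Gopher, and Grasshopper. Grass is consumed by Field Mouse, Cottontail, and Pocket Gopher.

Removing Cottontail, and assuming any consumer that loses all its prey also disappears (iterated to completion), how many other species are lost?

Remove Cottontail.
Round 1: Burrowing Owl (all prey gone) → extinct.
No further losses. Total secondary extinctions: 1.

1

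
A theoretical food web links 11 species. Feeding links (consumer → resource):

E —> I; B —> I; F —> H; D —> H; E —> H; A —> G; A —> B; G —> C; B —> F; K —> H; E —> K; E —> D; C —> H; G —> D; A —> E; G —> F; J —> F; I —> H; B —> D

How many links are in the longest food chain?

3 links

One longest chain: H → D → B → A.
It has 4 species and 3 links.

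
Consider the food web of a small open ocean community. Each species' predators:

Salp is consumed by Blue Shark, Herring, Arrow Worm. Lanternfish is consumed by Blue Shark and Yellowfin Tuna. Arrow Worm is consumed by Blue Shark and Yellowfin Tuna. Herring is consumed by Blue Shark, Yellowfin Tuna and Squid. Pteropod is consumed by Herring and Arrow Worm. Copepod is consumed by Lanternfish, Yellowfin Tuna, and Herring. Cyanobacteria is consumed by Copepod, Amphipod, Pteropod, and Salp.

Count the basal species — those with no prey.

1

Basal species (no prey listed): Cyanobacteria.
Count: 1.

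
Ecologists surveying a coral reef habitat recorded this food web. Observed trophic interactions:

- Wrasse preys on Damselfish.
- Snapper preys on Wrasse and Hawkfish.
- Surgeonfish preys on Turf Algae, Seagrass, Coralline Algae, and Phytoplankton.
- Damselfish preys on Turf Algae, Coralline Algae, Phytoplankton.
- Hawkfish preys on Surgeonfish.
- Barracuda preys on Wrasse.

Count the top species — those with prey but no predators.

2

Top species (has prey, but nothing eats it): Barracuda, Snapper.
Count: 2.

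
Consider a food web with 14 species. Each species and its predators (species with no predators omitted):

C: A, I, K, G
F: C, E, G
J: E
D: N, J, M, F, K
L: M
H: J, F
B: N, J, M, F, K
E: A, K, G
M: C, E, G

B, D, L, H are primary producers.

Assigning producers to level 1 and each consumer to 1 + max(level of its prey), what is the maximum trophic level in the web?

Producers (level 1): B, D, L, H.
B → M → C → A gives A level 4.
No species has a prey at level 4, so no species reaches level 5.

4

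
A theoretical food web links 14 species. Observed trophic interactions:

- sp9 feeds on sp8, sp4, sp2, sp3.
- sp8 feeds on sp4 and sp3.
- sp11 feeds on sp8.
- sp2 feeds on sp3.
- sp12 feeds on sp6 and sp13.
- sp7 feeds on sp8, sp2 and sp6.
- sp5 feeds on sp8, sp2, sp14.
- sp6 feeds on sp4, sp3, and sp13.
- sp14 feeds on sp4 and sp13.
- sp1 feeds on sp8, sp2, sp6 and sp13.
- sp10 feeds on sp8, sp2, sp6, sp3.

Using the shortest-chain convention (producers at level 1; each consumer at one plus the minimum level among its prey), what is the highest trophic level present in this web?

Producers (level 1): sp3, sp4, sp13.
Following each consumer down to its lowest-level prey: sp3 → sp8 → sp5 (levels 1 through 3).
All prey of sp5 (sp8 2, sp2 2, sp14 2) are at level 2 or above, so sp5 is at level 1 + 2 = 3.
Every consumer has at least one prey at level 2 or below, so none exceeds level 3.

3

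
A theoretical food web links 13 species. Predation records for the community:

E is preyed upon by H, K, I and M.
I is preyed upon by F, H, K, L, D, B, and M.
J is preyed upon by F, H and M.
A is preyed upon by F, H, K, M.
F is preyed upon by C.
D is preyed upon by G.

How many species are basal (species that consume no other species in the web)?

Basal species (no prey listed): A, E, J.
Count: 3.

3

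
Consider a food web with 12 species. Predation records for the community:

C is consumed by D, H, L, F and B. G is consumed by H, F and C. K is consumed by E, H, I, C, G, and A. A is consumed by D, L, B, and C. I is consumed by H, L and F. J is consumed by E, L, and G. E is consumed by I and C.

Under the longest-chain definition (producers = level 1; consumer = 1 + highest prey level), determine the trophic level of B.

Trophic level 4

K is a producer → level 1.
G eats K (level 1); other prey at levels: J 1 → level 2.
C eats G (level 2); other prey at levels: K 1, E 2, A 2 → level 3.
B eats C (level 3); other prey at levels: A 2 → level 4.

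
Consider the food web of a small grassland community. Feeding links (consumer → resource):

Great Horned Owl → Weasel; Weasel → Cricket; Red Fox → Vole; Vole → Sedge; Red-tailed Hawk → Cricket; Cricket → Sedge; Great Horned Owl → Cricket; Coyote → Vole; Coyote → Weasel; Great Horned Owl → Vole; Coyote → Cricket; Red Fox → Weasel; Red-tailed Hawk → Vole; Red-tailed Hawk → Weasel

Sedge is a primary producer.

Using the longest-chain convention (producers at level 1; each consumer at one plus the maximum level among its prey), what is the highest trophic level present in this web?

Producers (level 1): Sedge.
Sedge → Cricket → Weasel → Coyote gives Coyote level 4.
No species has a prey at level 4, so no species reaches level 5.

4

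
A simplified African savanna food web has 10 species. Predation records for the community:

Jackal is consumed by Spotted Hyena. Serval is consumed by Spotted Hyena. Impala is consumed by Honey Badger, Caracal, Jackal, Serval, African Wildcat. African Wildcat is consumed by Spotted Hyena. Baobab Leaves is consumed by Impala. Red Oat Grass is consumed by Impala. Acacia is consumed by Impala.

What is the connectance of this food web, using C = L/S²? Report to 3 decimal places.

The web has S = 10 species and L = 11 feeding links.
C = L / S² = 11 / 100 = 0.1100 ≈ 0.110.

C = 0.110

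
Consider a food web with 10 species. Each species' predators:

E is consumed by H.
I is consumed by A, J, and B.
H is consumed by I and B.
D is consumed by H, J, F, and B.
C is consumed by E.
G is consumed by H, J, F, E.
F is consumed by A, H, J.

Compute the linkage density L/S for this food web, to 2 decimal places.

There are L = 18 links among S = 10 species.
L/S = 18/10 = 1.8000 ≈ 1.80.

L/S = 1.80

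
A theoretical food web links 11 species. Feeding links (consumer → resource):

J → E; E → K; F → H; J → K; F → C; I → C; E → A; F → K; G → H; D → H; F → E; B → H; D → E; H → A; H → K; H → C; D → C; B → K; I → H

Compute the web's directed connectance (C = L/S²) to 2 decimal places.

The web has S = 11 species and L = 19 feeding links.
C = L / S² = 19 / 121 = 0.1570 ≈ 0.16.

C = 0.16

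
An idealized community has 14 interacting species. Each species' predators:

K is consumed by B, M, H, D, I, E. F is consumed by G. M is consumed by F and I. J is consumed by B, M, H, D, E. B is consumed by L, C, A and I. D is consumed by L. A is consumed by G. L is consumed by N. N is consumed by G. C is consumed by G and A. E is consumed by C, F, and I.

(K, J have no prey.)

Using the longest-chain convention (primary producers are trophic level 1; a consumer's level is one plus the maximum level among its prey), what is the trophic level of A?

Trophic level 4

K is a producer → level 1.
E eats K (level 1); other prey at levels: J 1 → level 2.
C eats E (level 2); other prey at levels: B 2 → level 3.
A eats C (level 3); other prey at levels: B 2 → level 4.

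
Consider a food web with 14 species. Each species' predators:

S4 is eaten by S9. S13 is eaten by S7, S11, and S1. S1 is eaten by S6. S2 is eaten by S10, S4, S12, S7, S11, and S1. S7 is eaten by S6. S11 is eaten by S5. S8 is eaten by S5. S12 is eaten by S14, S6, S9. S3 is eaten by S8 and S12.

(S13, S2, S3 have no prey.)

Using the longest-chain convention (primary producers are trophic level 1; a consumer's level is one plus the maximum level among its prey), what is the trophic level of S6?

Trophic level 3

S2 is a producer → level 1.
S12 eats S2 (level 1); other prey at levels: S3 1 → level 2.
S6 eats S12 (level 2); other prey at levels: S7 2, S1 2 → level 3.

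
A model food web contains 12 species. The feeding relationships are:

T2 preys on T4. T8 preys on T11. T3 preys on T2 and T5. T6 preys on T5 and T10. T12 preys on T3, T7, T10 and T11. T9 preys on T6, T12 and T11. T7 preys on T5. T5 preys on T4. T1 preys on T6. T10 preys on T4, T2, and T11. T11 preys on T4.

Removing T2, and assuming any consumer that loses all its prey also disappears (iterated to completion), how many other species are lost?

Remove T2.
Every predator of it retains at least one other prey: T3 still has T5; T10 still has T4, T11.
No consumer loses all prey, so no secondary extinctions occur.

0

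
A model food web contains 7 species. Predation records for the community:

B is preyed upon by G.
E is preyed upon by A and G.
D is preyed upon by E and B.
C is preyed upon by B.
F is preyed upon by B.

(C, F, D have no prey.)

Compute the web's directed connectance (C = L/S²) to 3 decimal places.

The web has S = 7 species and L = 7 feeding links.
C = L / S² = 7 / 49 = 0.1429 ≈ 0.143.

C = 0.143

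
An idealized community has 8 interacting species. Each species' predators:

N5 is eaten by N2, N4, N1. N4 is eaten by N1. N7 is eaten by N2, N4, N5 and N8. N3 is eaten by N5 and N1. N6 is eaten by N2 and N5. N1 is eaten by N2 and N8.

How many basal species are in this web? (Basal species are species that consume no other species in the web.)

3

Basal species (no prey listed): N3, N7, N6.
Count: 3.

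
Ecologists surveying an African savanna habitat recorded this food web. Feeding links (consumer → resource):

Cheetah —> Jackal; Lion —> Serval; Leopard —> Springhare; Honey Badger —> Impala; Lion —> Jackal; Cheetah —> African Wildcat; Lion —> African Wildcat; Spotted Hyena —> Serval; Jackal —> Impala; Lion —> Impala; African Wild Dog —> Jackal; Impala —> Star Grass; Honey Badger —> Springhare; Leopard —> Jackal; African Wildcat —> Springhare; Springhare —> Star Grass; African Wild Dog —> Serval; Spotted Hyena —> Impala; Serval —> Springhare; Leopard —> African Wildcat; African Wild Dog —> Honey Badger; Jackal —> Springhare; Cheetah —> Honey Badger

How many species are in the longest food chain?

One longest chain: Star Grass → Springhare → Serval → African Wild Dog.
It has 4 species and 3 links.

4 species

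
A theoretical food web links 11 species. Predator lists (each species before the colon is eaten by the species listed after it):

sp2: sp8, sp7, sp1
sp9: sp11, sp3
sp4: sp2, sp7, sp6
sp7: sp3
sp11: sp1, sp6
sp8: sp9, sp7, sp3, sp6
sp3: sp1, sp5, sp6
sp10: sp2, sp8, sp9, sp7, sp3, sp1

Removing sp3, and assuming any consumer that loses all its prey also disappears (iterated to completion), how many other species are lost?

Remove sp3.
Round 1: sp5 (all prey gone) → extinct.
No further losses. Total secondary extinctions: 1.

1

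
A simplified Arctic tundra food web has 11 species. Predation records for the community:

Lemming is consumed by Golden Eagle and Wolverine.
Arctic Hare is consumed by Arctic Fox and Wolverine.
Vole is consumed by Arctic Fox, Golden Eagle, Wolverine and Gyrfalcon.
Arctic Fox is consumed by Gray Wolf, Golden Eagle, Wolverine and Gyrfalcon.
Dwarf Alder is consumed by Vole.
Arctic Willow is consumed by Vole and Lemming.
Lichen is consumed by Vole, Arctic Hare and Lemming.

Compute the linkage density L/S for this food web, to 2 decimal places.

There are L = 18 links among S = 11 species.
L/S = 18/11 = 1.6364 ≈ 1.64.

L/S = 1.64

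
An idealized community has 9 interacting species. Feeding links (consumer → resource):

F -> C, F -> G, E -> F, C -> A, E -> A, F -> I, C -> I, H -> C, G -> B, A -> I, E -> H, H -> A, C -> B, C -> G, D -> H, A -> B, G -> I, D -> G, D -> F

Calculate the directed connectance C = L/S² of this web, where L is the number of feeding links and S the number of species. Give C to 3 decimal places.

C = 0.235

The web has S = 9 species and L = 19 feeding links.
C = L / S² = 19 / 81 = 0.2346 ≈ 0.235.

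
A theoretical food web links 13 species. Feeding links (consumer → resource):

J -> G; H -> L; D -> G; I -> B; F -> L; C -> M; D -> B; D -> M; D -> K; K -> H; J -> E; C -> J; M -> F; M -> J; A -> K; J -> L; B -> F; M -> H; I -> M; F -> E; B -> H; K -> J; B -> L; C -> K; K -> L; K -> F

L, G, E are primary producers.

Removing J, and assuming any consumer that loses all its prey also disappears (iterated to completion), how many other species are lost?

Remove J.
Every predator of it retains at least one other prey: M still has H, F; K still has L, H, F; C still has M, K.
No consumer loses all prey, so no secondary extinctions occur.

0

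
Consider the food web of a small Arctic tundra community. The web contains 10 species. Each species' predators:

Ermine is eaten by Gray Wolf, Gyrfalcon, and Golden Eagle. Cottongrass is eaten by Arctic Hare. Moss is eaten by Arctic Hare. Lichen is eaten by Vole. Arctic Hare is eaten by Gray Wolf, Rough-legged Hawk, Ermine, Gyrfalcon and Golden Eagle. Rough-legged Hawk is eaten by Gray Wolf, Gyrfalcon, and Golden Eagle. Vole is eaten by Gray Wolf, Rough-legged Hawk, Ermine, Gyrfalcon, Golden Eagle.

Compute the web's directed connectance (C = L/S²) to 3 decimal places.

C = 0.190

The web has S = 10 species and L = 19 feeding links.
C = L / S² = 19 / 100 = 0.1900 ≈ 0.190.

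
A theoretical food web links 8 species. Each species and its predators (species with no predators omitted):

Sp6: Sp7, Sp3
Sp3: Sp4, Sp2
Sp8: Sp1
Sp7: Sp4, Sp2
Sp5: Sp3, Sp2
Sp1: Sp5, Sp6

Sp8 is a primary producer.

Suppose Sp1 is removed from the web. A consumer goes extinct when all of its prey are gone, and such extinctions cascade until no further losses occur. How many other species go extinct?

6

Remove Sp1.
Round 1: Sp5 (all prey gone), Sp6 (all prey gone) → extinct.
Round 2: Sp7 (all prey gone), Sp3 (all prey gone) → extinct.
Round 3: Sp4 (all prey gone), Sp2 (all prey gone) → extinct.
No further losses. Total secondary extinctions: 6.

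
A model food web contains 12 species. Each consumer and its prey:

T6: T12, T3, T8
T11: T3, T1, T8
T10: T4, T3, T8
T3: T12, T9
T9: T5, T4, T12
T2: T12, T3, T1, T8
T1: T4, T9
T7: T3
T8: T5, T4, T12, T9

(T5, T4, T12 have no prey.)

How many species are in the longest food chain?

One longest chain: T5 → T9 → T3 → T7.
It has 4 species and 3 links.

4 species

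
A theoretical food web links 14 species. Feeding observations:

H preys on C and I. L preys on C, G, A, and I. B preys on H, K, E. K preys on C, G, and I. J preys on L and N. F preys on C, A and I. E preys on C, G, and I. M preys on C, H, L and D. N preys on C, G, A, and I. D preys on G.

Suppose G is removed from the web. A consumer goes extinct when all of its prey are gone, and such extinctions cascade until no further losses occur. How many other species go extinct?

1

Remove G.
Round 1: D (all prey gone) → extinct.
No further losses. Total secondary extinctions: 1.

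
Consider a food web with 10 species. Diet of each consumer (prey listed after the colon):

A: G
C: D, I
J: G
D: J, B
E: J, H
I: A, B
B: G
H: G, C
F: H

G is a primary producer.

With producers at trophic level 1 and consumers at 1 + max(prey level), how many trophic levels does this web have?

6

Producers (level 1): G.
G → J → D → C → H → E gives E level 6.
No species has a prey at level 6, so no species reaches level 7.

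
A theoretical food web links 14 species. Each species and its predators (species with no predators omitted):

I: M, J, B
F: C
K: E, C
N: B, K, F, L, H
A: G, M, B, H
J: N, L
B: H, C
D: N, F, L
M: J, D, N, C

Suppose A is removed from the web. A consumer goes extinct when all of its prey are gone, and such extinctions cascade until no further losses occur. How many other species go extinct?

1

Remove A.
Round 1: G (all prey gone) → extinct.
No further losses. Total secondary extinctions: 1.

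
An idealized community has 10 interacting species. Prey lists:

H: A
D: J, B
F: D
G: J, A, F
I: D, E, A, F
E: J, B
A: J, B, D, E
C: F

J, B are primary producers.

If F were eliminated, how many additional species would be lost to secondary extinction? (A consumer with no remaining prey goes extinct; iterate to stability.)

Remove F.
Round 1: C (all prey gone) → extinct.
No further losses. Total secondary extinctions: 1.

1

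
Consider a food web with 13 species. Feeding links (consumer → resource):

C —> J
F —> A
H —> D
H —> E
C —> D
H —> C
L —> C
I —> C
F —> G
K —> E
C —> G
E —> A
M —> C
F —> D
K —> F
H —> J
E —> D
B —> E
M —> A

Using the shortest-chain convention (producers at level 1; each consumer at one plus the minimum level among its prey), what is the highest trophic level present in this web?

Producers (level 1): G, A, J, D.
Following each consumer down to its lowest-level prey: G → C → L (levels 1 through 3).
All prey of L (C 2) are at level 2 or above, so L is at level 1 + 2 = 3.
Every consumer has at least one prey at level 2 or below, so none exceeds level 3.

3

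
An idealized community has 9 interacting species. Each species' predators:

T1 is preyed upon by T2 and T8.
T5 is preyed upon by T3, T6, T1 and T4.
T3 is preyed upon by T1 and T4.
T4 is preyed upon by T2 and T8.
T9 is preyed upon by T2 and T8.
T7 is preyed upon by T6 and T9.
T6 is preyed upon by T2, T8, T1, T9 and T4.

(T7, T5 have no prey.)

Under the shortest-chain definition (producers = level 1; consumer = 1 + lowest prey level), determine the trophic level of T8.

Trophic level 3

T7 is a producer → level 1.
T6 eats T7 → level 2.
T8 eats T6 → level 3.
No prey of T8 is below level 2, so 3 is the minimum.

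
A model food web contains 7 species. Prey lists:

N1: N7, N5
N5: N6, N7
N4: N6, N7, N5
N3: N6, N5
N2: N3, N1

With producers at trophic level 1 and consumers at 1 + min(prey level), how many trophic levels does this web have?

Producers (level 1): N6, N7.
Following each consumer down to its lowest-level prey: N6 → N3 → N2 (levels 1 through 3).
All prey of N2 (N3 2, N1 2) are at level 2 or above, so N2 is at level 1 + 2 = 3.
Every consumer has at least one prey at level 2 or below, so none exceeds level 3.

3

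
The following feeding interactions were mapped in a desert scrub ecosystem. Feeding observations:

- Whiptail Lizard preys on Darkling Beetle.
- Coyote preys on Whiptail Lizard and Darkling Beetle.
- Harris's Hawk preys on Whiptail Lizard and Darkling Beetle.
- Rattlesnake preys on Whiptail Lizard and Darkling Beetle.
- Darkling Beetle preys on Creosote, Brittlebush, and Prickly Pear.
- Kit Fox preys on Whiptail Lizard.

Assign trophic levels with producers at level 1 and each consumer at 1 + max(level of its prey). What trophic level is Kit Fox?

Creosote is a producer → level 1.
Darkling Beetle eats Creosote (level 1); other prey at levels: Brittlebush 1, Prickly Pear 1 → level 2.
Whiptail Lizard eats Darkling Beetle → level 3.
Kit Fox eats Whiptail Lizard → level 4.

Trophic level 4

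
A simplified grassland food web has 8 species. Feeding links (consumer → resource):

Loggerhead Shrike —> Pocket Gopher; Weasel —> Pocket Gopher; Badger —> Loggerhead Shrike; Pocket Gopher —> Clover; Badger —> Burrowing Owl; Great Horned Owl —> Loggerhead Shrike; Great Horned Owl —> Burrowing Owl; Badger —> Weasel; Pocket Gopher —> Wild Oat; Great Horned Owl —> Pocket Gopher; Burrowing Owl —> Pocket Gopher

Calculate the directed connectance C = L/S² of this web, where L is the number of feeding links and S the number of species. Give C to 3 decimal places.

C = 0.172

The web has S = 8 species and L = 11 feeding links.
C = L / S² = 11 / 64 = 0.1719 ≈ 0.172.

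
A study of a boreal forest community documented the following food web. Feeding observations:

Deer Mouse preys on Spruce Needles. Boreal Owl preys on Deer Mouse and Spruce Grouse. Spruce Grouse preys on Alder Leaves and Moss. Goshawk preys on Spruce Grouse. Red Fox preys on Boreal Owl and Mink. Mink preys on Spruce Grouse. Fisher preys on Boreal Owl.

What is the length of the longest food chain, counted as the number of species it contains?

4 species

One longest chain: Spruce Needles → Deer Mouse → Boreal Owl → Fisher.
It has 4 species and 3 links.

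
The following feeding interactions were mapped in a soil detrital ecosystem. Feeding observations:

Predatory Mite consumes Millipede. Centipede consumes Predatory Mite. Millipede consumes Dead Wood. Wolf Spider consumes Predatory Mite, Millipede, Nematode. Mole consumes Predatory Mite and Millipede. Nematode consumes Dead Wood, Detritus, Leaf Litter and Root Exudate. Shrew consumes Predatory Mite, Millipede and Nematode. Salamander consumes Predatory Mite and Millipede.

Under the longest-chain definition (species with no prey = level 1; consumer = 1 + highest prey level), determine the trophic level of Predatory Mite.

Dead Wood has no prey (basal) → level 1.
Millipede eats Dead Wood → level 2.
Predatory Mite eats Millipede → level 3.

Trophic level 3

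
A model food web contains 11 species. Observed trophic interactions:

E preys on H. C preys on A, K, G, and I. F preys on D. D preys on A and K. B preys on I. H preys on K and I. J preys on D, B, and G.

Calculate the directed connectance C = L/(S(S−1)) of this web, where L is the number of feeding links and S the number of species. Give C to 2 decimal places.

The web has S = 11 species and L = 14 feeding links.
C = L / (S(S−1)) = 14 / 110 = 0.1273 ≈ 0.13.

C = 0.13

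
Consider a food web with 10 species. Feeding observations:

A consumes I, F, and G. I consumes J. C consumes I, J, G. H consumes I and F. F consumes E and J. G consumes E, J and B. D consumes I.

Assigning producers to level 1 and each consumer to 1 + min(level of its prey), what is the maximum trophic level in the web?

Producers (level 1): B, E, J.
Following each consumer down to its lowest-level prey: E → F → A (levels 1 through 3).
All prey of A (F 2, I 2, G 2) are at level 2 or above, so A is at level 1 + 2 = 3.
Every consumer has at least one prey at level 2 or below, so none exceeds level 3.

3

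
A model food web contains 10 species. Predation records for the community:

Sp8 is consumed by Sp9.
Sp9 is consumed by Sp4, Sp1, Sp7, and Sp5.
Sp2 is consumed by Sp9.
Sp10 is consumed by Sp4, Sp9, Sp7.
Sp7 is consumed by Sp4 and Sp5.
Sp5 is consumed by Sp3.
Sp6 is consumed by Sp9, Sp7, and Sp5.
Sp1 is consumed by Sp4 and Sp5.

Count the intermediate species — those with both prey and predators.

Intermediate species (has both prey and predators): Sp9, Sp7, Sp1, Sp5.
Count: 4.

4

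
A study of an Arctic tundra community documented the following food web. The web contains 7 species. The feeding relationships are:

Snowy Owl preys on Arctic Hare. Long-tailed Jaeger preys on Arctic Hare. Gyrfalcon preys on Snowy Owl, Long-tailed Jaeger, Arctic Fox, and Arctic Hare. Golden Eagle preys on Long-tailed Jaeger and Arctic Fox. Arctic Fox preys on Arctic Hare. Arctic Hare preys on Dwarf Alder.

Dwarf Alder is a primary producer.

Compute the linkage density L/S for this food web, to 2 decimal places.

There are L = 10 links among S = 7 species.
L/S = 10/7 = 1.4286 ≈ 1.43.

L/S = 1.43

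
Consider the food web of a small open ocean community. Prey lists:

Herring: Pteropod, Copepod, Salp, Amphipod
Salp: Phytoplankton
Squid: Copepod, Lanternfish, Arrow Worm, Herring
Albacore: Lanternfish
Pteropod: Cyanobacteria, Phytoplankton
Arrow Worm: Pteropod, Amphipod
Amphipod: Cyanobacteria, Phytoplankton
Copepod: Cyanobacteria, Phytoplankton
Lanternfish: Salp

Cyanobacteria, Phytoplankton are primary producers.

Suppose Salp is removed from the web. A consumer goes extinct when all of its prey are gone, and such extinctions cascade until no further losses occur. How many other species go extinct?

Remove Salp.
Round 1: Lanternfish (all prey gone) → extinct.
Round 2: Albacore (all prey gone) → extinct.
No further losses. Total secondary extinctions: 2.

2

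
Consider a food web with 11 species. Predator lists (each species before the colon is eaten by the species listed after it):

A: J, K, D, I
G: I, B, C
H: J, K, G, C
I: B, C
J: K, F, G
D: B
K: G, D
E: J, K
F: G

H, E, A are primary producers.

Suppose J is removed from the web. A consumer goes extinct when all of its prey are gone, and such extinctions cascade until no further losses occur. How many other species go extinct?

Remove J.
Round 1: F (all prey gone) → extinct.
No further losses. Total secondary extinctions: 1.

1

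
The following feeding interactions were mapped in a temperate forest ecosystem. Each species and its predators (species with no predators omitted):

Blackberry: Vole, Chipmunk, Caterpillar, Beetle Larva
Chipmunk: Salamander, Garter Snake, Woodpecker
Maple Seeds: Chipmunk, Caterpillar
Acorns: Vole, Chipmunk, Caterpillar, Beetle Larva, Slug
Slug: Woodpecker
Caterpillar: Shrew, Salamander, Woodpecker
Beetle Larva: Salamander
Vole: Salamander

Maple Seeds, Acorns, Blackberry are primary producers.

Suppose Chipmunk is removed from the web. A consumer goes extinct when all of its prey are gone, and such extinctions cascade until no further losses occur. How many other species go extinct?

Remove Chipmunk.
Round 1: Garter Snake (all prey gone) → extinct.
No further losses. Total secondary extinctions: 1.

1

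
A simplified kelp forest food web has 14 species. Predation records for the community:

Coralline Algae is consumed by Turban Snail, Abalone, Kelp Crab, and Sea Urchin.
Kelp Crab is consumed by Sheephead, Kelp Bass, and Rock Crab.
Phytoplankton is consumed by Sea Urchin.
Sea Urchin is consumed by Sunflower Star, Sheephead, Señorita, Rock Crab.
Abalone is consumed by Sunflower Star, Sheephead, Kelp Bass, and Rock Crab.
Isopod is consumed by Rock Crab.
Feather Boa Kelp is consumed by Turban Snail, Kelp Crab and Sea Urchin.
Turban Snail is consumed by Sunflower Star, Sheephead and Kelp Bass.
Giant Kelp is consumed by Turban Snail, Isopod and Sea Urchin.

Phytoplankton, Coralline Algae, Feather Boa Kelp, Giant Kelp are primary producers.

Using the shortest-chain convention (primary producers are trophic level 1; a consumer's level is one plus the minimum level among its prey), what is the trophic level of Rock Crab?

Coralline Algae is a producer → level 1.
Abalone eats Coralline Algae → level 2.
Rock Crab eats Abalone → level 3.
No prey of Rock Crab is below level 2, so 3 is the minimum.

Trophic level 3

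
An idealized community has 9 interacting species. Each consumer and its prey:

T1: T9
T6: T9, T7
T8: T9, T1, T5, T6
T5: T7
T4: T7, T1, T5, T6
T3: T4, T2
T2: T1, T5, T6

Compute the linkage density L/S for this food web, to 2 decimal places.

There are L = 17 links among S = 9 species.
L/S = 17/9 = 1.8889 ≈ 1.89.

L/S = 1.89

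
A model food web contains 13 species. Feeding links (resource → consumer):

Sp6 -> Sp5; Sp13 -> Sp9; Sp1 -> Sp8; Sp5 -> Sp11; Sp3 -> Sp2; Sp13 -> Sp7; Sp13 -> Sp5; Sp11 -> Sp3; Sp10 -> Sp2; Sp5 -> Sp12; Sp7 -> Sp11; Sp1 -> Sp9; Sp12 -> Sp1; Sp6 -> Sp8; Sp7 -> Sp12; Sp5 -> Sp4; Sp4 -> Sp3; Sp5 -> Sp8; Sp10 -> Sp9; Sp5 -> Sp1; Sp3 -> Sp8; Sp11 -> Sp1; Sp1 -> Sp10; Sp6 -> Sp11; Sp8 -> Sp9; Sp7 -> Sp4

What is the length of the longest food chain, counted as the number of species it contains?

One longest chain: Sp13 → Sp7 → Sp12 → Sp1 → Sp10 → Sp9.
It has 6 species and 5 links.

6 species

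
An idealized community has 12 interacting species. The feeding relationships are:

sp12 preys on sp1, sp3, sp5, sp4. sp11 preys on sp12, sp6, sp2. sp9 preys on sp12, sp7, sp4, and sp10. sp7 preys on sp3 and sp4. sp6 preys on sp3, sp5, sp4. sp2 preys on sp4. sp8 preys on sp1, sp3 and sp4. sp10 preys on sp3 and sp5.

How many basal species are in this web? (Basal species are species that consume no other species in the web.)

4

Basal species (no prey listed): sp5, sp4, sp3, sp1.
Count: 4.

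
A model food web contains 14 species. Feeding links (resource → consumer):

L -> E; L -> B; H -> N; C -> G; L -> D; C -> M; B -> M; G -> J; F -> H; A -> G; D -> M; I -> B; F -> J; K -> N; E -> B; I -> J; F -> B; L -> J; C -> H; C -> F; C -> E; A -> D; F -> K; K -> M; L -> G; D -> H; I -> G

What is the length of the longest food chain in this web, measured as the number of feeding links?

One longest chain: C → F → H → N.
It has 4 species and 3 links.

3 links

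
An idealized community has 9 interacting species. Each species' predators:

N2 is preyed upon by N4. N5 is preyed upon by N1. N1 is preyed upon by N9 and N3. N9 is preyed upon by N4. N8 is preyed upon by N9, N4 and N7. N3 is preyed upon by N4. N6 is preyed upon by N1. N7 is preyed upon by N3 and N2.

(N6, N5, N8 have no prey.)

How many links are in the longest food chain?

One longest chain: N8 → N7 → N3 → N4.
It has 4 species and 3 links.

3 links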